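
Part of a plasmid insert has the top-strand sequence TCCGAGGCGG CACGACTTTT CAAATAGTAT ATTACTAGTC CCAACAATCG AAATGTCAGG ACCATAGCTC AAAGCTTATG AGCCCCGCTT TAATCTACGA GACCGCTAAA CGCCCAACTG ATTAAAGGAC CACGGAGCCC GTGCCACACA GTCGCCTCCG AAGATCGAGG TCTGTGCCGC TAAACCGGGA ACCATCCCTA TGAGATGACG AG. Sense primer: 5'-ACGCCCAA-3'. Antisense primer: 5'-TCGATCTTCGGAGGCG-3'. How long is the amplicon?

59 bp

Scanning the template, ACGCCCAA occurs at positions 110–117; this primer anneals to the bottom strand there with its 3' end pointing downstream.
The reverse primer's reverse complement is CGCCTCCGAAGATCGA, which matches the template at positions 153–168.
Amplicon spans positions 110–168: 59 bp.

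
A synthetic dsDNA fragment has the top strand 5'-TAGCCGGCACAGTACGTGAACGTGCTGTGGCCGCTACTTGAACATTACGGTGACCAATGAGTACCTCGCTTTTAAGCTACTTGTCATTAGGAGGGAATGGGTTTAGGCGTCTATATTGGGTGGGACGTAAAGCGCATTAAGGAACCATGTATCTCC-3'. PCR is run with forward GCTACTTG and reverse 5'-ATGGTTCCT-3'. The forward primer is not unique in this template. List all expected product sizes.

116 bp, 73 bp

The forward primer GCTACTTG matches the top strand at positions 33–40, 76–83.
The reverse primer's reverse complement is AGGAACCAT, matching at positions 140–148.
Each forward site pairs with the reverse site to give a product ending at position 148: sizes 116, 73 bp.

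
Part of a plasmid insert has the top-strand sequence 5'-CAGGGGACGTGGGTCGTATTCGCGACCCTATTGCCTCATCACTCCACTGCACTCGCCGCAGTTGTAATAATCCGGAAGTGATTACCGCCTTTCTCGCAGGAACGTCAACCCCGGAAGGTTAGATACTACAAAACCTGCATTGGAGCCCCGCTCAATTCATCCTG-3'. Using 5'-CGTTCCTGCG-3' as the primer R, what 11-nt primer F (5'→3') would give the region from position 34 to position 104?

The reverse primer's reverse complement CGCAGGAACG matches the template at positions 95–104; the product starts at position 34.
The forward primer is identical to the top strand over positions 34–44: CCTCATCACTC.

5'-CCTCATCACTC-3'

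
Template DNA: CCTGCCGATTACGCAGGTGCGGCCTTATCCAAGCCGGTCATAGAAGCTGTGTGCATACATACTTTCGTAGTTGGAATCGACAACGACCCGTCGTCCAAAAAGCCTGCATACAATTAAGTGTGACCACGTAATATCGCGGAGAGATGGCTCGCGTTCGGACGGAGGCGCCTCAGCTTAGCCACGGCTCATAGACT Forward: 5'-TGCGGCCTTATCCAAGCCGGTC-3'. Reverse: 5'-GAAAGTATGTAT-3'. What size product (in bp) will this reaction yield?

49 bp

The forward primer matches the template at positions 18–39.
Taking the reverse complement of GAAAGTATGTAT gives ATACATACTTTC, found at positions 55–66 on the template; the primer anneals here to the top strand with its 3' end pointing upstream.
Amplicon spans positions 18–66: 49 bp.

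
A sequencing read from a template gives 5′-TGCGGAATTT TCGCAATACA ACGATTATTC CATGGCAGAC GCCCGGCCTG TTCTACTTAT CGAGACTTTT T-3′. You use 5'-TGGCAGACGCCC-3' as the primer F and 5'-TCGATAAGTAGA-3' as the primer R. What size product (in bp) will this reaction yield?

31 bp

Scanning the template, TGGCAGACGCCC occurs at positions 33–44; this primer anneals to the bottom strand there with its 3' end pointing downstream.
Reverse complement of the reverse primer: TCTACTTATCGA. This occurs on the top strand at positions 52–63.
Product length = (reverse-primer end) − (forward-primer start) + 1 = 63 − 33 + 1 = 31 bp.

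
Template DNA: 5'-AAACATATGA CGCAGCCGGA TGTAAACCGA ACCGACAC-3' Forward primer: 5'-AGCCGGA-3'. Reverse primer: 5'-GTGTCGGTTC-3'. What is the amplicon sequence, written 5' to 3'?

5'-AGCCGGATGTAAACCGAACCGACAC-3'

Scanning the template, AGCCGGA occurs at positions 14–20; this primer anneals to the bottom strand there with its 3' end pointing downstream.
Taking the reverse complement of GTGTCGGTTC gives GAACCGACAC, found at positions 29–38 on the template; the primer anneals here to the top strand with its 3' end pointing upstream.
The product is the template from position 14 through 38 (25 bp).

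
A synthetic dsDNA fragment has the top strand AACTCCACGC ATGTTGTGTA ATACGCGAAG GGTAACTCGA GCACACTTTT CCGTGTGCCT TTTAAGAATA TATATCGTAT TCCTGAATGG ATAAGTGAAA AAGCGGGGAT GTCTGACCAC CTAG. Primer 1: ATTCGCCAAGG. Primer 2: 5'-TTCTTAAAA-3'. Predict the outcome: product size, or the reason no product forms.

Primer 1 (ATTCGCCAAGG) does not match the top strand, and its reverse complement CCTTGGCGAAT does not match either.
With no annealing site for primer 1, no amplification occurs.

No product — primer 1 has no binding site in the template.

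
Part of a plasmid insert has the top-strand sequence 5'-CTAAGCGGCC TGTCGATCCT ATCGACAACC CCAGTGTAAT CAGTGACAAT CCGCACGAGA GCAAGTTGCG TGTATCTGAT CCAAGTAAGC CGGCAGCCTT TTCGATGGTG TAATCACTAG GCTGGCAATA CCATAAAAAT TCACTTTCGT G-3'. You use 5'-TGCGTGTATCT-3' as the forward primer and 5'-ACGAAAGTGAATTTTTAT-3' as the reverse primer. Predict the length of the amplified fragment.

Forward primer TGCGTGTATCT is found on the top strand at positions 67–77.
Reverse complement of the reverse primer: ATAAAAATTCACTTTCGT. This occurs on the top strand at positions 133–150.
Product length = (reverse-primer end) − (forward-primer start) + 1 = 150 − 67 + 1 = 84 bp.

84 bp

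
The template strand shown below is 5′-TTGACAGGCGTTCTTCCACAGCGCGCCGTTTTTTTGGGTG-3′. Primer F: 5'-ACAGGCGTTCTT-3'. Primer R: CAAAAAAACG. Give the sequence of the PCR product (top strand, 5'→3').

5'-ACAGGCGTTCTTCCACAGCGCGCCGTTTTTTTG-3'

Scanning the template, ACAGGCGTTCTT occurs at positions 4–15; this primer anneals to the bottom strand there with its 3' end pointing downstream.
Reverse complement of the reverse primer: CGTTTTTTTG. This occurs on the top strand at positions 27–36.
The product is the template from position 4 through 36 (33 bp).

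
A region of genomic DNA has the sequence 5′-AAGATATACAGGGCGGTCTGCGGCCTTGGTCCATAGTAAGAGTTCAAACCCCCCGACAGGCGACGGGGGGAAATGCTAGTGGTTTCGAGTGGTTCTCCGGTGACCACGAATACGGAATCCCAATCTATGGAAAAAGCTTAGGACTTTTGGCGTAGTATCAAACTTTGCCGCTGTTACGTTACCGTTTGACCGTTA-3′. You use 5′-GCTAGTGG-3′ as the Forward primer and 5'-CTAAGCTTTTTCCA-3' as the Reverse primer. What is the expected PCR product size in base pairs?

Forward primer GCTAGTGG is found on the top strand at positions 75–82.
The reverse primer's reverse complement is TGGAAAAAGCTTAG, which matches the template at positions 128–141.
Product length = (reverse-primer end) − (forward-primer start) + 1 = 141 − 75 + 1 = 67 bp.

67 bp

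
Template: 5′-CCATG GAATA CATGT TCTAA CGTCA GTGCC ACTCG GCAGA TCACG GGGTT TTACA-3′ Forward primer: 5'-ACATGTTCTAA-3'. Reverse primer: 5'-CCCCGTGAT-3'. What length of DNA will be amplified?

The forward primer matches the template at positions 10–20.
Taking the reverse complement of CCCCGTGAT gives ATCACGGGG, found at positions 40–48 on the template; the primer anneals here to the top strand with its 3' end pointing upstream.
The product runs from position 10 to position 48, so its length is 48 − 10 + 1 = 39 bp.

39 bp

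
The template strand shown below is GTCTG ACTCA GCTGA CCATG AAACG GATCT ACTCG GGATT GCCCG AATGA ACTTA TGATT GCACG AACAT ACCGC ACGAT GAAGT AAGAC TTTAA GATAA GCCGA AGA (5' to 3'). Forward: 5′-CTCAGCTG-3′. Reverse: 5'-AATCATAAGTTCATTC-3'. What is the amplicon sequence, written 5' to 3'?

5'-CTCAGCTGACCATGAAACGGATCTACTCGGGATTGCCCGAATGAACTTATGATT-3'

Scanning the template, CTCAGCTG occurs at positions 7–14; this primer anneals to the bottom strand there with its 3' end pointing downstream.
Reverse complement of the reverse primer: GAATGAACTTATGATT. This occurs on the top strand at positions 45–60.
The product is the template from position 7 through 60 (54 bp).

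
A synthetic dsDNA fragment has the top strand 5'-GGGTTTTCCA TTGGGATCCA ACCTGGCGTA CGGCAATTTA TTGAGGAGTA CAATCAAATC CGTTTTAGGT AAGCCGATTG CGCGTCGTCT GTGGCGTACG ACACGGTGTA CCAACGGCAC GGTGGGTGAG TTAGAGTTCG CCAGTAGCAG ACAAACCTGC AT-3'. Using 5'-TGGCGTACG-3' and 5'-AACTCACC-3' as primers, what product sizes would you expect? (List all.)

The forward primer TGGCGTACG matches the top strand at positions 24–32, 92–100.
The reverse primer's reverse complement is GGTGAGTT, matching at positions 125–132.
Each forward site pairs with the reverse site to give a product ending at position 132: sizes 109, 41 bp.

109 bp, 41 bp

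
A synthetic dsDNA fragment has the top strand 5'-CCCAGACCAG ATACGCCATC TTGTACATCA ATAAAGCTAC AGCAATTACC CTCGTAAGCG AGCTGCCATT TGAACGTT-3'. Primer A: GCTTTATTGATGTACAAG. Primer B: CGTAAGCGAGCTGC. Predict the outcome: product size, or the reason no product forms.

Primer A (GCTTTATTGATGTACAAG) has reverse complement CTTGTACATCAATAAAGC, which matches the top strand at positions 20–37; primer A anneals to the top strand there with its 3' end pointing upstream toward position 20.
Primer B (CGTAAGCGAGCTGC) matches the top strand directly at positions 53–66; it anneals to the bottom strand with its 3' end pointing downstream toward position 66.
The 3' ends diverge (primer A extends toward position 1, primer B toward position 78), so the primers never converge on a shared product.

No product — the primers' 3' ends point away from each other.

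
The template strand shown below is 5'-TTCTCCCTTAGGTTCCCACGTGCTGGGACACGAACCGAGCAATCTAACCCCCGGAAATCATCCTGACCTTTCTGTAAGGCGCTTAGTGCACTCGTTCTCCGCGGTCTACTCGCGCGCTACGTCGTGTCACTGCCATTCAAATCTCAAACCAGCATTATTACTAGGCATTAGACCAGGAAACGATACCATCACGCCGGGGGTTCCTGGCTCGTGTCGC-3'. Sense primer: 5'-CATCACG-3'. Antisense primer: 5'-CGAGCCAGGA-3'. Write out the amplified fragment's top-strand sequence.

Forward primer CATCACG is found on the top strand at positions 187–193.
The reverse primer's reverse complement is TCCTGGCTCG, which matches the template at positions 202–211.
The product is the template from position 187 through 211 (25 bp).

5'-CATCACGCCGGGGGTTCCTGGCTCG-3'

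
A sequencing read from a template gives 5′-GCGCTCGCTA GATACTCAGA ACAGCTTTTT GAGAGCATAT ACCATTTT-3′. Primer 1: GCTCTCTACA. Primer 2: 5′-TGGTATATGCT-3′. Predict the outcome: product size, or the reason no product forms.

Primer 1 (GCTCTCTACA) does not match the top strand, and its reverse complement TGTAGAGAGC does not match either.
With no annealing site for primer 1, no amplification occurs.

No product — primer 1 has no binding site in the template.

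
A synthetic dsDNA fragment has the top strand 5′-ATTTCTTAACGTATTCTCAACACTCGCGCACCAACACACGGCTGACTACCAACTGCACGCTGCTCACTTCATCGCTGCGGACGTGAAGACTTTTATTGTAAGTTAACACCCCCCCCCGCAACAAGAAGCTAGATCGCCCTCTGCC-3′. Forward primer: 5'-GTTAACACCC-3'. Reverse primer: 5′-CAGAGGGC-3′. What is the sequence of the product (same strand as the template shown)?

The forward primer matches the template at positions 102–111.
Taking the reverse complement of CAGAGGGC gives GCCCTCTG, found at positions 136–143 on the template; the primer anneals here to the top strand with its 3' end pointing upstream.
The product is the template from position 102 through 143 (42 bp).

5'-GTTAACACCCCCCCCCGCAACAAGAAGCTAGATCGCCCTCTG-3'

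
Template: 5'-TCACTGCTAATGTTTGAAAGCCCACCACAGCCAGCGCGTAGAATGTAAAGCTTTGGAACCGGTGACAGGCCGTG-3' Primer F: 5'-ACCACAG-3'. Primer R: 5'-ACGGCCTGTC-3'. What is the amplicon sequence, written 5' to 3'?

5'-ACCACAGCCAGCGCGTAGAATGTAAAGCTTTGGAACCGGTGACAGGCCGT-3'

The forward primer matches the template at positions 24–30.
Reverse complement of the reverse primer: GACAGGCCGT. This occurs on the top strand at positions 64–73.
The product is the template from position 24 through 73 (50 bp).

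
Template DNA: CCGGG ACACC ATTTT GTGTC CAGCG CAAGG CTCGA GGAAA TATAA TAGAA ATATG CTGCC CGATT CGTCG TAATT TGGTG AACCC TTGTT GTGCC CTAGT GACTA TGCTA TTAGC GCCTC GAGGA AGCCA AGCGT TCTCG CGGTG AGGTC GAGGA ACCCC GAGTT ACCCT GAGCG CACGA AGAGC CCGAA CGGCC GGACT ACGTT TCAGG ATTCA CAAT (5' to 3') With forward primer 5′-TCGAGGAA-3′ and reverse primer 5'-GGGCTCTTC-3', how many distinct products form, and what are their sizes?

The forward primer TCGAGGAA matches the top strand at positions 32–39, 119–126, 149–156.
The reverse primer's reverse complement is GAAGAGCCC, matching at positions 179–187.
Each forward site pairs with the reverse site to give a product ending at position 187: sizes 156, 69, 39 bp.

Three products: 156 bp, 69 bp, 39 bp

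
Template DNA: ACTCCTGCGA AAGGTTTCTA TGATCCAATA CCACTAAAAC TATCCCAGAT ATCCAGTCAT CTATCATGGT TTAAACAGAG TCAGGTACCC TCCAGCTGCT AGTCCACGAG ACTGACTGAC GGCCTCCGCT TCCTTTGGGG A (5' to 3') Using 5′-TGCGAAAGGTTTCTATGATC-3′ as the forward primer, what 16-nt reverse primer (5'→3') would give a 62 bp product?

5'-ATGATAGATGACTGGA-3'

The forward primer binds at positions 6–25, so a 62 bp product ends at position 6 + 62 − 1 = 67.
The reverse primer anneals to the top strand over positions 52–67, i.e. to TCCAGTCATCTATCAT.
Its sequence written 5'→3' is the reverse complement: ATGATAGATGACTGGA.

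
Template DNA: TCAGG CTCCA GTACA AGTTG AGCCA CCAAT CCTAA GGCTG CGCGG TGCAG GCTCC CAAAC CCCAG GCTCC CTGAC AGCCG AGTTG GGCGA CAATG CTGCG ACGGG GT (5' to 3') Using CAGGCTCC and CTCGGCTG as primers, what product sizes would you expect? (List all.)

81 bp, 35 bp, 20 bp

The forward primer CAGGCTCC matches the top strand at positions 2–9, 48–55, 63–70.
The reverse primer's reverse complement is CAGCCGAG, matching at positions 75–82.
Each forward site pairs with the reverse site to give a product ending at position 82: sizes 81, 35, 20 bp.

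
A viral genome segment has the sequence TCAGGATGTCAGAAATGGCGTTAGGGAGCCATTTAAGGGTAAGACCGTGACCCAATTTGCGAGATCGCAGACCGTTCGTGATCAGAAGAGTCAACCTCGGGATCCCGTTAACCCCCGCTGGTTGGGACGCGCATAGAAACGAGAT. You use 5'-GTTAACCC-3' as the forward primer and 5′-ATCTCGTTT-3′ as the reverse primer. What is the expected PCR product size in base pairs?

39 bp

Scanning the template, GTTAACCC occurs at positions 107–114; this primer anneals to the bottom strand there with its 3' end pointing downstream.
Taking the reverse complement of ATCTCGTTT gives AAACGAGAT, found at positions 137–145 on the template; the primer anneals here to the top strand with its 3' end pointing upstream.
Product length = (reverse-primer end) − (forward-primer start) + 1 = 145 − 107 + 1 = 39 bp.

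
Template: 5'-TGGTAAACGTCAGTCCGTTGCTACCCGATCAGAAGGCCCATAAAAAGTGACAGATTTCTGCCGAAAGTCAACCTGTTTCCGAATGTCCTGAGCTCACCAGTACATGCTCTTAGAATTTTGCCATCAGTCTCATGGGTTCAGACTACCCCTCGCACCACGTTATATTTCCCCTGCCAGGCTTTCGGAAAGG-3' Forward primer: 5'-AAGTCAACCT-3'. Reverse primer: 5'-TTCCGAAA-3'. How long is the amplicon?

The forward primer matches the template at positions 65–74.
Taking the reverse complement of TTCCGAAA gives TTTCGGAA, found at positions 180–187 on the template; the primer anneals here to the top strand with its 3' end pointing upstream.
Amplicon spans positions 65–187: 123 bp.

123 bp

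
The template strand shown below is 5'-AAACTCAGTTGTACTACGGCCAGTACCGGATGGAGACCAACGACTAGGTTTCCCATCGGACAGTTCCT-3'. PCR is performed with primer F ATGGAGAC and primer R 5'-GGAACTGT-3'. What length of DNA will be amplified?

38 bp

The forward primer matches the template at positions 30–37.
Reverse complement of the reverse primer: ACAGTTCC. This occurs on the top strand at positions 60–67.
Product length = (reverse-primer end) − (forward-primer start) + 1 = 67 − 30 + 1 = 38 bp.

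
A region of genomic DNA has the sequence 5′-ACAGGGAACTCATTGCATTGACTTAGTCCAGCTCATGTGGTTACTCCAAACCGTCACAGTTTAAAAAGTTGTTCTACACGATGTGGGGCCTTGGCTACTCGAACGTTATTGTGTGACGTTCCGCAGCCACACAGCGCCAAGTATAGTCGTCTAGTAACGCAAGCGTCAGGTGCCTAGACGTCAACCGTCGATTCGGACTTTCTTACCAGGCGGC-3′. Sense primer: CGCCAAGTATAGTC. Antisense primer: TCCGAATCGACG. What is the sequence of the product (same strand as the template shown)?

5'-CGCCAAGTATAGTCGTCTAGTAACGCAAGCGTCAGGTGCCTAGACGTCAACCGTCGATTCGGA-3'

The forward primer matches the template at positions 135–148.
Reverse complement of the reverse primer: CGTCGATTCGGA. This occurs on the top strand at positions 186–197.
The product is the template from position 135 through 197 (63 bp).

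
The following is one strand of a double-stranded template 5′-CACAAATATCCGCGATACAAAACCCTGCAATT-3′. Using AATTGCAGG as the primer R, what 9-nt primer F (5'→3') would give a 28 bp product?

5'-AATATCCGC-3'

The reverse primer's reverse complement CCTGCAATT matches the template at positions 24–32, so the product ends at position 32.
A 28 bp product then starts at position 32 − 28 + 1 = 5.
The forward primer is identical to the top strand there: AATATCCGC.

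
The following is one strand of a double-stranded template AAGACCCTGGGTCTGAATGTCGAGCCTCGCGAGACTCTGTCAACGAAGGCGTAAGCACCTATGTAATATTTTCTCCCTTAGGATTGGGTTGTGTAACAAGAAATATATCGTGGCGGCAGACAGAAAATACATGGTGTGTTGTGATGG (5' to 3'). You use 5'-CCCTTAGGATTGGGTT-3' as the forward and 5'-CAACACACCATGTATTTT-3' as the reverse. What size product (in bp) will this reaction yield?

Forward primer CCCTTAGGATTGGGTT is found on the top strand at positions 75–90.
The reverse primer's reverse complement is AAAATACATGGTGTGTTG, which matches the template at positions 124–141.
Amplicon spans positions 75–141: 67 bp.

67 bp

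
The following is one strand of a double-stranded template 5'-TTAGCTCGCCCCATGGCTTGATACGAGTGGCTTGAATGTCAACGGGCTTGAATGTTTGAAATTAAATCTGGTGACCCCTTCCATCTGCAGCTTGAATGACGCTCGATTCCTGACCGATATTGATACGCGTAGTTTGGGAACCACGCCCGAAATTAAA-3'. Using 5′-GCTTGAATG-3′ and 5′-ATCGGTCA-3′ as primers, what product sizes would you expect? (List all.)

89 bp, 73 bp, 29 bp

The forward primer GCTTGAATG matches the top strand at positions 30–38, 46–54, 90–98.
The reverse primer's reverse complement is TGACCGAT, matching at positions 111–118.
Each forward site pairs with the reverse site to give a product ending at position 118: sizes 89, 73, 29 bp.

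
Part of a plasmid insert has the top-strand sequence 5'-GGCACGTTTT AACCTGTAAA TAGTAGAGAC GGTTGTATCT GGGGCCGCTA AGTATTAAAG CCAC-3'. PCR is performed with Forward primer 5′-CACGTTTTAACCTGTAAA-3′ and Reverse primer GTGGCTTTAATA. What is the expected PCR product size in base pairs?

The forward primer matches the template at positions 3–20.
Reverse complement of the reverse primer: TATTAAAGCCAC. This occurs on the top strand at positions 53–64.
The product runs from position 3 to position 64, so its length is 64 − 3 + 1 = 62 bp.

62 bp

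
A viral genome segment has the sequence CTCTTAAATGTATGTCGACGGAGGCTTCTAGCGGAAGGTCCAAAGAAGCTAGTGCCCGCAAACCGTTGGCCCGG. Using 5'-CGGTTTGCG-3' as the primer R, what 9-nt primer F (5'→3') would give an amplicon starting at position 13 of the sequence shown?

5'-TGTCGACGG-3'

The reverse primer's reverse complement CGCAAACCG matches the template at positions 57–65; the product starts at position 13.
The forward primer is identical to the top strand over positions 13–21: TGTCGACGG.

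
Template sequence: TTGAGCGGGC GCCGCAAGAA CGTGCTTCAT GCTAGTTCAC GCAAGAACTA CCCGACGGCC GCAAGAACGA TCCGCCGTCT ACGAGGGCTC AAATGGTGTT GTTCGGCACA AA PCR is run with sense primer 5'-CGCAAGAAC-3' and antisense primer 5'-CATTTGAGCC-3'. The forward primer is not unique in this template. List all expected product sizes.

The forward primer CGCAAGAAC matches the top strand at positions 13–21, 40–48, 60–68.
The reverse primer's reverse complement is GGCTCAAATG, matching at positions 86–95.
Each forward site pairs with the reverse site to give a product ending at position 95: sizes 83, 56, 36 bp.

83 bp, 56 bp, 36 bp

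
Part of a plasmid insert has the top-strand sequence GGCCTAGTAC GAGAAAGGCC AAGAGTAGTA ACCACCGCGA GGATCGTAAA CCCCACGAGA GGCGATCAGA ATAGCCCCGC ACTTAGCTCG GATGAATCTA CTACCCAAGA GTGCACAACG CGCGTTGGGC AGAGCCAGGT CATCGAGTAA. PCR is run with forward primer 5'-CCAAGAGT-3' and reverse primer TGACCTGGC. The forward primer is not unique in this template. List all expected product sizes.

124 bp, 38 bp

The forward primer CCAAGAGT matches the top strand at positions 19–26, 105–112.
The reverse primer's reverse complement is GCCAGGTCA, matching at positions 134–142.
Each forward site pairs with the reverse site to give a product ending at position 142: sizes 124, 38 bp.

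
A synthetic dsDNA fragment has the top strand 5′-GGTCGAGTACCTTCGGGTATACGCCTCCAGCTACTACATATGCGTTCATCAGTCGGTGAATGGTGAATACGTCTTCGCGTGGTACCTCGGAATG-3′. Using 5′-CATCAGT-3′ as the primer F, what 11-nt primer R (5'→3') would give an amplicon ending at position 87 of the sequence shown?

The forward primer binds at positions 47–53; the product's 3' end on the top strand is position 87.
The reverse primer anneals to the top strand over positions 77–87, i.e. to GCGTGGTACCT.
Its sequence written 5'→3' is the reverse complement: AGGTACCACGC.

5'-AGGTACCACGC-3'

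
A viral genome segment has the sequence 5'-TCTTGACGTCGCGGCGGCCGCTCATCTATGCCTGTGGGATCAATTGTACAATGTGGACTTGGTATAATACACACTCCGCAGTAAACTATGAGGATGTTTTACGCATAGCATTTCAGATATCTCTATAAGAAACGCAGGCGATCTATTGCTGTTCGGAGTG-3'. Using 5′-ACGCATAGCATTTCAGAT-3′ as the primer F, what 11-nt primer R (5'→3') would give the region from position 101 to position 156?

The product's 3' end on the top strand is position 156.
The reverse primer anneals to the top strand over positions 146–156, i.e. to TTGCTGTTCGG.
Its sequence written 5'→3' is the reverse complement: CCGAACAGCAA.

5'-CCGAACAGCAA-3'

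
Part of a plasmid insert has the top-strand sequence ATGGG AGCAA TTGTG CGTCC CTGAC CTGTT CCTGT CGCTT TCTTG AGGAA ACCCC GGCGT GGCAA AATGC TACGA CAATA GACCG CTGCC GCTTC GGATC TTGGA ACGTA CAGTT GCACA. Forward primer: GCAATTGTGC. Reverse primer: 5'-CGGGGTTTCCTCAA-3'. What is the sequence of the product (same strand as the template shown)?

Scanning the template, GCAATTGTGC occurs at positions 7–16; this primer anneals to the bottom strand there with its 3' end pointing downstream.
The reverse primer's reverse complement is TTGAGGAAACCCCG, which matches the template at positions 43–56.
The product is the template from position 7 through 56 (50 bp).

5'-GCAATTGTGCGTCCCTGACCTGTTCCTGTCGCTTTCTTGAGGAAACCCCG-3'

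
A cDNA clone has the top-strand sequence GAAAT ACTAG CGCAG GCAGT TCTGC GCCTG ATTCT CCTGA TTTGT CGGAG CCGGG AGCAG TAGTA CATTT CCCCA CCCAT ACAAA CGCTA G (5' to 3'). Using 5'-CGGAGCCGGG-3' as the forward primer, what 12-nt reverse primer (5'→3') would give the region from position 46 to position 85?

The product's 3' end on the top strand is position 85.
The reverse primer anneals to the top strand over positions 74–85, i.e. to CACCCATACAAA.
Its sequence written 5'→3' is the reverse complement: TTTGTATGGGTG.

5'-TTTGTATGGGTG-3'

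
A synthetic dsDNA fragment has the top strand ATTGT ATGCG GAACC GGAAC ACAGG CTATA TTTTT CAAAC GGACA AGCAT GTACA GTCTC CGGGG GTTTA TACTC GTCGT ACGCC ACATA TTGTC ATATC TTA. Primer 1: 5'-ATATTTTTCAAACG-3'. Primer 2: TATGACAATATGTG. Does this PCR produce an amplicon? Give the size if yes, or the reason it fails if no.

Yes — a 71 bp product.

Primer 1 (ATATTTTTCAAACG) matches the top strand at positions 28–41; it acts as a forward primer.
Primer 2's reverse complement is CACATATTGTCATA, matching the top strand at positions 85–98; it acts as a reverse primer.
The 3' ends face each other across positions 28–98, giving a 71 bp product.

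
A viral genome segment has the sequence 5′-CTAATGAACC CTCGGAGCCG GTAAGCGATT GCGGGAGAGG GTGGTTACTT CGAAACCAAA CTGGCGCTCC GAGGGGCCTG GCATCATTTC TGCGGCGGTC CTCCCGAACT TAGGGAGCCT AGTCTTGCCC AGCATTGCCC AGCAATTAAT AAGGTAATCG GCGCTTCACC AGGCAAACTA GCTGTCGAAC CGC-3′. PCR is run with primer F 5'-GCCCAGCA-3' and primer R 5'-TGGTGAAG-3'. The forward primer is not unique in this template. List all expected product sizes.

45 bp, 35 bp

The forward primer GCCCAGCA matches the top strand at positions 127–134, 137–144.
The reverse primer's reverse complement is CTTCACCA, matching at positions 164–171.
Each forward site pairs with the reverse site to give a product ending at position 171: sizes 45, 35 bp.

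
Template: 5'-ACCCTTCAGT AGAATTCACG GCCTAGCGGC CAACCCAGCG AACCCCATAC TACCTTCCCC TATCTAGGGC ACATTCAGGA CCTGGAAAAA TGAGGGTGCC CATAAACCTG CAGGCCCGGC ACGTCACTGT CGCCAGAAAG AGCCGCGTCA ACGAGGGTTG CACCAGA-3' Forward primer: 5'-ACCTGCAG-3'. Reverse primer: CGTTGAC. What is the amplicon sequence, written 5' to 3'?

5'-ACCTGCAGGCCCGGCACGTCACTGTCGCCAGAAAGAGCCGCGTCAACG-3'

Forward primer ACCTGCAG is found on the top strand at positions 106–113.
Taking the reverse complement of CGTTGAC gives GTCAACG, found at positions 147–153 on the template; the primer anneals here to the top strand with its 3' end pointing upstream.
The product is the template from position 106 through 153 (48 bp).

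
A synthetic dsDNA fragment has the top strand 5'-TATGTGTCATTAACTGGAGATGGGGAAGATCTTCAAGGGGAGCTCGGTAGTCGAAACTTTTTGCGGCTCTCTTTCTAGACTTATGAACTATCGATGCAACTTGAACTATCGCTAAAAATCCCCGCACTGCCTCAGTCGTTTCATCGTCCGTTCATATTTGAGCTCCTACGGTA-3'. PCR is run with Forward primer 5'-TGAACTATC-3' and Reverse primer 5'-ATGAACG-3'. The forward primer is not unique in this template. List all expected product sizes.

72 bp, 54 bp

The forward primer TGAACTATC matches the top strand at positions 84–92, 102–110.
The reverse primer's reverse complement is CGTTCAT, matching at positions 149–155.
Each forward site pairs with the reverse site to give a product ending at position 155: sizes 72, 54 bp.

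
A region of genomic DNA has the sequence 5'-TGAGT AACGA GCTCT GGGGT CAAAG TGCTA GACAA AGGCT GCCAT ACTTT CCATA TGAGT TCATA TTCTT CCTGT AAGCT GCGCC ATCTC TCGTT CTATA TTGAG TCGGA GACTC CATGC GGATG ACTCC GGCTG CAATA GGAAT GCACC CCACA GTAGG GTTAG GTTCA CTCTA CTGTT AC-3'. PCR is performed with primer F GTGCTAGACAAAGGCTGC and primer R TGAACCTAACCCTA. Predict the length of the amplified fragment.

Forward primer GTGCTAGACAAAGGCTGC is found on the top strand at positions 25–42.
The reverse primer's reverse complement is TAGGGTTAGGTTCA, which matches the template at positions 157–170.
Product length = (reverse-primer end) − (forward-primer start) + 1 = 170 − 25 + 1 = 146 bp.

146 bp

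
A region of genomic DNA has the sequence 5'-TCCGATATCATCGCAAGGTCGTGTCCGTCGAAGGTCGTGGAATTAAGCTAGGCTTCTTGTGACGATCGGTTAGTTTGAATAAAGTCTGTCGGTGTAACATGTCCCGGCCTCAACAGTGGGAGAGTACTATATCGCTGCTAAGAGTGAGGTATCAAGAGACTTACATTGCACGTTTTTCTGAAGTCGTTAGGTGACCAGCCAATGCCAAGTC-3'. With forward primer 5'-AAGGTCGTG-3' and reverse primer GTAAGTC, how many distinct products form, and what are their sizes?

The forward primer AAGGTCGTG matches the top strand at positions 15–23, 31–39.
The reverse primer's reverse complement is GACTTAC, matching at positions 158–164.
Each forward site pairs with the reverse site to give a product ending at position 164: sizes 150, 134 bp.

Two products: 150 bp, 134 bp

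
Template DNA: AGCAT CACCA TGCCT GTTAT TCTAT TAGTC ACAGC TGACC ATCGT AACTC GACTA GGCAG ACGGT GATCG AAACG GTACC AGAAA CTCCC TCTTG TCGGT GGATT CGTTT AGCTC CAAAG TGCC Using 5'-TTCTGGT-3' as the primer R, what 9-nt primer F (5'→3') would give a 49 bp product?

The reverse primer's reverse complement ACCAGAA matches the template at positions 78–84, so the product ends at position 84.
A 49 bp product then starts at position 84 − 49 + 1 = 36.
The forward primer is identical to the top strand there: TGACCATCG.

5'-TGACCATCG-3'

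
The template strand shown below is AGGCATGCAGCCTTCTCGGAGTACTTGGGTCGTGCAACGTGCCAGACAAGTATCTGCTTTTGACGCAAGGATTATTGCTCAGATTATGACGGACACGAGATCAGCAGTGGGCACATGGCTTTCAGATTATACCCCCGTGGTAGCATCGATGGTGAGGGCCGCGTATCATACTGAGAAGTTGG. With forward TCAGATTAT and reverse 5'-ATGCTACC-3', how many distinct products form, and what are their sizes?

Two products: 68 bp, 25 bp

The forward primer TCAGATTAT matches the top strand at positions 79–87, 122–130.
The reverse primer's reverse complement is GGTAGCAT, matching at positions 139–146.
Each forward site pairs with the reverse site to give a product ending at position 146: sizes 68, 25 bp.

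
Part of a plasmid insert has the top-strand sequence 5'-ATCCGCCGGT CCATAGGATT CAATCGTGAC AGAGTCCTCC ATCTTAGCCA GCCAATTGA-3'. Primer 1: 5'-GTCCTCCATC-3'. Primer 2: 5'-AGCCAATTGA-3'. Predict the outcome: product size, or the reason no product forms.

Primer 1 (GTCCTCCATC) matches the top strand at positions 34–43 (3' end points downstream).
Primer 2 (AGCCAATTGA) also matches the top strand directly, at positions 50–59 — its reverse complement TCAATTGGCT is not present.
Both primers anneal to the bottom strand with 3' ends pointing the same way, so neither can prime synthesis back toward the other.

No product — both primers anneal to the same strand and extend in the same direction.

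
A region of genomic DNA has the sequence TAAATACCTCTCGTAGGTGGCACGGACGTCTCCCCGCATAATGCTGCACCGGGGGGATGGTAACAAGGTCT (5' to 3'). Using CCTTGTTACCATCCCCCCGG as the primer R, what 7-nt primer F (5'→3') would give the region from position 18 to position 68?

The reverse primer's reverse complement CCGGGGGGATGGTAACAAGG matches the template at positions 49–68; the product starts at position 18.
The forward primer is identical to the top strand over positions 18–24: TGGCACG.

5'-TGGCACG-3'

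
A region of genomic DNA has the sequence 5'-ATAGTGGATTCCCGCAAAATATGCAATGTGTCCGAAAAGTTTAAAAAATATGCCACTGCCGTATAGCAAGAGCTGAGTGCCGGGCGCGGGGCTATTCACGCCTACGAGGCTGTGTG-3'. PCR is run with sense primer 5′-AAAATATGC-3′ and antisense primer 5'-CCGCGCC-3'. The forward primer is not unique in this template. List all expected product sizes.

74 bp, 45 bp

The forward primer AAAATATGC matches the top strand at positions 16–24, 45–53.
The reverse primer's reverse complement is GGCGCGG, matching at positions 83–89.
Each forward site pairs with the reverse site to give a product ending at position 89: sizes 74, 45 bp.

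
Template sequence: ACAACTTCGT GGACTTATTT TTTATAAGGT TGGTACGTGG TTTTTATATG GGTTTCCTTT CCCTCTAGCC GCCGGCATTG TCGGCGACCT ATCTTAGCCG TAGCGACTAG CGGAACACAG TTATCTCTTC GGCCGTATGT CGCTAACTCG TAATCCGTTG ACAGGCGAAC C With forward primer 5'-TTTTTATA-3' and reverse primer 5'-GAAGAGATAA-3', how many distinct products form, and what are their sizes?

The forward primer TTTTTATA matches the top strand at positions 19–26, 41–48.
The reverse primer's reverse complement is TTATCTCTTC, matching at positions 121–130.
Each forward site pairs with the reverse site to give a product ending at position 130: sizes 112, 90 bp.

Two products: 112 bp, 90 bp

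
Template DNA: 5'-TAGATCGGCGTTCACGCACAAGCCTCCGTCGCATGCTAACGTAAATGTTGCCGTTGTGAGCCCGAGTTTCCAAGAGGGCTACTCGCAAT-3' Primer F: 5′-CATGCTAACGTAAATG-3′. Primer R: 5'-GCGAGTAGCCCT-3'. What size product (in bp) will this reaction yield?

55 bp

Scanning the template, CATGCTAACGTAAATG occurs at positions 32–47; this primer anneals to the bottom strand there with its 3' end pointing downstream.
The reverse primer's reverse complement is AGGGCTACTCGC, which matches the template at positions 75–86.
Amplicon spans positions 32–86: 55 bp.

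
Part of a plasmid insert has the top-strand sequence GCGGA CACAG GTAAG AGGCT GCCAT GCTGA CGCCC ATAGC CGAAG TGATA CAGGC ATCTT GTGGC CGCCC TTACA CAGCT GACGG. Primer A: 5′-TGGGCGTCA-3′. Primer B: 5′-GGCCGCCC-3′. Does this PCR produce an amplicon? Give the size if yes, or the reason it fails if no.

No product — the primers' 3' ends point away from each other.

Primer A (TGGGCGTCA) has reverse complement TGACGCCCA, which matches the top strand at positions 28–36; primer A anneals to the top strand there with its 3' end pointing upstream toward position 28.
Primer B (GGCCGCCC) matches the top strand directly at positions 63–70; it anneals to the bottom strand with its 3' end pointing downstream toward position 70.
The 3' ends diverge (primer A extends toward position 1, primer B toward position 85), so the primers never converge on a shared product.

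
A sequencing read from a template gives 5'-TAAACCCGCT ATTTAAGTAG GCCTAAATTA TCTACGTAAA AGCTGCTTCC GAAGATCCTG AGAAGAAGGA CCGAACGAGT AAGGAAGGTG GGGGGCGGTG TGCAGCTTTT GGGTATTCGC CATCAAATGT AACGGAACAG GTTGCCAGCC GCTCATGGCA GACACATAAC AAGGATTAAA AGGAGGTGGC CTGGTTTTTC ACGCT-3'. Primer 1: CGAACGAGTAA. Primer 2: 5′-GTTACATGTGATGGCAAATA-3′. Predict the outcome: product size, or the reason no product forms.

No product — primer 2 has no binding site in the template.

Primer 2 (GTTACATGTGATGGCAAATA) does not match the top strand, and its reverse complement TATTTGCCATCACATGTAAC does not match either.
With no annealing site for primer 2, no amplification occurs.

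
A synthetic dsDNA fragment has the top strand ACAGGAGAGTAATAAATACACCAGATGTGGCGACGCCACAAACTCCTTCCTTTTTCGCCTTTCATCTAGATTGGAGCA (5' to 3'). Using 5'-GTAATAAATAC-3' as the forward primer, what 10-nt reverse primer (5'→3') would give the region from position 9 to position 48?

The product's 3' end on the top strand is position 48.
The reverse primer anneals to the top strand over positions 39–48, i.e. to CAAACTCCTT.
Its sequence written 5'→3' is the reverse complement: AAGGAGTTTG.

5'-AAGGAGTTTG-3'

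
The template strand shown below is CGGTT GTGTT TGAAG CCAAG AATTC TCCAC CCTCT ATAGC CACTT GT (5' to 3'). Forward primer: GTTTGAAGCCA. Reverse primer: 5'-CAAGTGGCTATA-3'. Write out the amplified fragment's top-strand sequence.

5'-GTTTGAAGCCAAGAATTCTCCACCCTCTATAGCCACTTG-3'

Forward primer GTTTGAAGCCA is found on the top strand at positions 8–18.
The reverse primer's reverse complement is TATAGCCACTTG, which matches the template at positions 35–46.
The product is the template from position 8 through 46 (39 bp).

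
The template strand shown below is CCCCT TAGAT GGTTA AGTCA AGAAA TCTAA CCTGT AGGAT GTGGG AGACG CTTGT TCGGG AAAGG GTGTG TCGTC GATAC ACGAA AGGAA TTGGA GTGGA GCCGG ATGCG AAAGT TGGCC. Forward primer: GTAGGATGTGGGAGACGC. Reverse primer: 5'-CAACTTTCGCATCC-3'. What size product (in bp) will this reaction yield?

Scanning the template, GTAGGATGTGGGAGACGC occurs at positions 34–51; this primer anneals to the bottom strand there with its 3' end pointing downstream.
The reverse primer's reverse complement is GGATGCGAAAGTTG, which matches the template at positions 104–117.
Product length = (reverse-primer end) − (forward-primer start) + 1 = 117 − 34 + 1 = 84 bp.

84 bp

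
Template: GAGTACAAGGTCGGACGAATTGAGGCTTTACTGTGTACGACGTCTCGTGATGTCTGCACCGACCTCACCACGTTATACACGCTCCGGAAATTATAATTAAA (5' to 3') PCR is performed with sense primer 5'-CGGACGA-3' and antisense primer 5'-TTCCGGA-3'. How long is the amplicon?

The forward primer matches the template at positions 12–18.
Reverse complement of the reverse primer: TCCGGAA. This occurs on the top strand at positions 83–89.
The product runs from position 12 to position 89, so its length is 89 − 12 + 1 = 78 bp.

78 bp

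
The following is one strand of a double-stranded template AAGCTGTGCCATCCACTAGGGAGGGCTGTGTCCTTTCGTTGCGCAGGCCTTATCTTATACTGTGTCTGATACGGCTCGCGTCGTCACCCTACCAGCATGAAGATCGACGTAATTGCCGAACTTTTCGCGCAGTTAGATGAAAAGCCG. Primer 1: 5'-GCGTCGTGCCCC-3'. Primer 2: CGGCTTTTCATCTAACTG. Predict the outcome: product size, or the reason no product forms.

No product — primer 1 has no binding site in the template.

Primer 1 (GCGTCGTGCCCC) does not match the top strand, and its reverse complement GGGGCACGACGC does not match either.
With no annealing site for primer 1, no amplification occurs.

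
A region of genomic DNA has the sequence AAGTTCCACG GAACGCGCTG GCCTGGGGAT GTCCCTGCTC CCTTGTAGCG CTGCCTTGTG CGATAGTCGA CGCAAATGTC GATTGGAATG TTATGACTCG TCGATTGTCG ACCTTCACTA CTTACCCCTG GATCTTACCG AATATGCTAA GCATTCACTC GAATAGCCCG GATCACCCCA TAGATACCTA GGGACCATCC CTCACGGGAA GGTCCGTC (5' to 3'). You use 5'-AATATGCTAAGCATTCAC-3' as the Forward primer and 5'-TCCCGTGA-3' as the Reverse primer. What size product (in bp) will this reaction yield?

The forward primer matches the template at positions 141–158.
The reverse primer's reverse complement is TCACGGGA, which matches the template at positions 202–209.
The product runs from position 141 to position 209, so its length is 209 − 141 + 1 = 69 bp.

69 bp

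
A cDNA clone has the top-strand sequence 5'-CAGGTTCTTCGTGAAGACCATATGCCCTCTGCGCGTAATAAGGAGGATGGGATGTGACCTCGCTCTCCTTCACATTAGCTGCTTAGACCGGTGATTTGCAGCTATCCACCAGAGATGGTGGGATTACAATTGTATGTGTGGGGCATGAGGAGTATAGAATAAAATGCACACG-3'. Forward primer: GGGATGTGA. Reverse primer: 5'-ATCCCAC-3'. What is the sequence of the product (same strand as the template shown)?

5'-GGGATGTGACCTCGCTCTCCTTCACATTAGCTGCTTAGACCGGTGATTTGCAGCTATCCACCAGAGATGGTGGGAT-3'

The forward primer matches the template at positions 49–57.
The reverse primer's reverse complement is GTGGGAT, which matches the template at positions 118–124.
The product is the template from position 49 through 124 (76 bp).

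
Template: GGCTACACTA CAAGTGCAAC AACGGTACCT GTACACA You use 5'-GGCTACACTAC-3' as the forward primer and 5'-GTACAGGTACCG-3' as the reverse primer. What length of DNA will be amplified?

Scanning the template, GGCTACACTAC occurs at positions 1–11; this primer anneals to the bottom strand there with its 3' end pointing downstream.
Reverse complement of the reverse primer: CGGTACCTGTAC. This occurs on the top strand at positions 23–34.
Amplicon spans positions 1–34: 34 bp.

34 bp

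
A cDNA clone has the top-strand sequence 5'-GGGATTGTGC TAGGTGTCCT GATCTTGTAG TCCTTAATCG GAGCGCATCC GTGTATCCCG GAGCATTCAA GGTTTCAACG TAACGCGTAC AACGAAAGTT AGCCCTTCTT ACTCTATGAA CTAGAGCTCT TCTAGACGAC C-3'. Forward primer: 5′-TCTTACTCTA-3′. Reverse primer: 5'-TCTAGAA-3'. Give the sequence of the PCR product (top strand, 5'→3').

The forward primer matches the template at positions 107–116.
Taking the reverse complement of TCTAGAA gives TTCTAGA, found at positions 130–136 on the template; the primer anneals here to the top strand with its 3' end pointing upstream.
The product is the template from position 107 through 136 (30 bp).

5'-TCTTACTCTATGAACTAGAGCTCTTCTAGA-3'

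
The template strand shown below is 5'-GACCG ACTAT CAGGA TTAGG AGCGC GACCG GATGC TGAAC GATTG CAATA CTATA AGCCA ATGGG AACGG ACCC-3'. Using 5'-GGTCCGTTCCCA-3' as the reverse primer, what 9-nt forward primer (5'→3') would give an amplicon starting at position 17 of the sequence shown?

5'-TAGGAGCGC-3'

The reverse primer's reverse complement TGGGAACGGACC matches the template at positions 62–73; the product starts at position 17.
The forward primer is identical to the top strand over positions 17–25: TAGGAGCGC.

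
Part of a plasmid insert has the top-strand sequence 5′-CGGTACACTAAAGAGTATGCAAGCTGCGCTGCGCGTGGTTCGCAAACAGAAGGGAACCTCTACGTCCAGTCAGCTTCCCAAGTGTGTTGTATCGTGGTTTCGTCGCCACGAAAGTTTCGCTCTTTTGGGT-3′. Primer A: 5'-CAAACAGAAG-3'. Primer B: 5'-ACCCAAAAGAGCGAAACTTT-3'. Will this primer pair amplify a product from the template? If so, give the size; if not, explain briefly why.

Primer A (CAAACAGAAG) matches the top strand at positions 43–52; it acts as a forward primer.
Primer B's reverse complement is AAAGTTTCGCTCTTTTGGGT, matching the top strand at positions 111–130; it acts as a reverse primer.
The 3' ends face each other across positions 43–130, giving an 88 bp product.

Yes — an 88 bp product.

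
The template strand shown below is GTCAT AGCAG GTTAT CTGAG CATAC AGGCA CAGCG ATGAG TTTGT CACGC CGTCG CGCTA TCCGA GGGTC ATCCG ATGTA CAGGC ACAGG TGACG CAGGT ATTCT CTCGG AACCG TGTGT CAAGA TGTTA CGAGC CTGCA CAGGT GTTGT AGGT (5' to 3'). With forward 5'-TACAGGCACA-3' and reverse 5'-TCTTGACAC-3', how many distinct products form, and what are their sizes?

Two products: 103 bp, 47 bp

The forward primer TACAGGCACA matches the top strand at positions 23–32, 79–88.
The reverse primer's reverse complement is GTGTCAAGA, matching at positions 117–125.
Each forward site pairs with the reverse site to give a product ending at position 125: sizes 103, 47 bp.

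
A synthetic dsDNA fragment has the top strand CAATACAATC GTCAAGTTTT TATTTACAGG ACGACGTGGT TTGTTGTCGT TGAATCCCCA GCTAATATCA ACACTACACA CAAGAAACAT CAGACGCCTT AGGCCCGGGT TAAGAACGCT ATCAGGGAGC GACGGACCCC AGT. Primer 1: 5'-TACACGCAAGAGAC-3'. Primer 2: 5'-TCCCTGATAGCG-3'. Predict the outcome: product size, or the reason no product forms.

No product — primer 1 has no binding site in the template.

Primer 1 (TACACGCAAGAGAC) does not match the top strand, and its reverse complement GTCTCTTGCGTGTA does not match either.
With no annealing site for primer 1, no amplification occurs.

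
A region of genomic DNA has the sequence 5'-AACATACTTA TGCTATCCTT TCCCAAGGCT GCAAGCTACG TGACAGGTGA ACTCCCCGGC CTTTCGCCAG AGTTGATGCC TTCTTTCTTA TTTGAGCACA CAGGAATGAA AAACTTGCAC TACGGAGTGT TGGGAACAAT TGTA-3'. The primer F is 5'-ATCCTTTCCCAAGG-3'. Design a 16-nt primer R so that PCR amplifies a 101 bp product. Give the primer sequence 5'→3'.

The forward primer binds at positions 15–28, so a 101 bp product ends at position 15 + 101 − 1 = 115.
The reverse primer anneals to the top strand over positions 100–115, i.e. to ACAGGAATGAAAAACT.
Its sequence written 5'→3' is the reverse complement: AGTTTTTCATTCCTGT.

5'-AGTTTTTCATTCCTGT-3'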